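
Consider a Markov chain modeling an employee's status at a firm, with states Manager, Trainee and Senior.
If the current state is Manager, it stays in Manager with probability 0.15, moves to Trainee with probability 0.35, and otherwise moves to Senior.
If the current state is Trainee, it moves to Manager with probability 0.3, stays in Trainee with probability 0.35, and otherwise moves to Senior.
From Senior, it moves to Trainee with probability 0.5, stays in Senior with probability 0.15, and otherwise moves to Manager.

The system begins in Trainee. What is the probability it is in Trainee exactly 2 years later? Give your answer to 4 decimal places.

Sum over the intermediate state after 1 year:
P = P(Trainee→Manager)·P(Manager→Trainee) + P(Trainee→Trainee)·P(Trainee→Trainee) + P(Trainee→Senior)·P(Senior→Trainee)
  = 0.3×0.35 + 0.35×0.35 + 0.35×0.5
  = 0.1050 + 0.1225 + 0.1750 = 0.4025

0.4025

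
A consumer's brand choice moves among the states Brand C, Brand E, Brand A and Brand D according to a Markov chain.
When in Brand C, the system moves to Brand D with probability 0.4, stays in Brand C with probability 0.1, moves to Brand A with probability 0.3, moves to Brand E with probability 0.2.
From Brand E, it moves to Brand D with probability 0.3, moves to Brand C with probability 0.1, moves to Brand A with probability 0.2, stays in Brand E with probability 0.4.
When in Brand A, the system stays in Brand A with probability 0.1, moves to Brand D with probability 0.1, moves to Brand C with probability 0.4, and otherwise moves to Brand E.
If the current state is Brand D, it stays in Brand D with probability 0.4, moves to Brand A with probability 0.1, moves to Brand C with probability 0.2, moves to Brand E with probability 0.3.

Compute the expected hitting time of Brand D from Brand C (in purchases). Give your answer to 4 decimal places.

3.3108

Let t(s) be the expected number of purchases to first reach Brand D from state s, with t(Brand D) = 0. Conditioning on the first purchase:
t(Brand C) = 1 + 0.1·t(Brand C) + 0.2·t(Brand E) + 0.3·t(Brand A)
t(Brand E) = 1 + 0.1·t(Brand C) + 0.4·t(Brand E) + 0.2·t(Brand A)
t(Brand A) = 1 + 0.4·t(Brand C) + 0.4·t(Brand E) + 0.1·t(Brand A)
Solving: t(Brand C) = 3.3108, t(Brand E) = 3.6149, t(Brand A) = 4.1892.
Expected purchases from Brand C to Brand D: 3.3108.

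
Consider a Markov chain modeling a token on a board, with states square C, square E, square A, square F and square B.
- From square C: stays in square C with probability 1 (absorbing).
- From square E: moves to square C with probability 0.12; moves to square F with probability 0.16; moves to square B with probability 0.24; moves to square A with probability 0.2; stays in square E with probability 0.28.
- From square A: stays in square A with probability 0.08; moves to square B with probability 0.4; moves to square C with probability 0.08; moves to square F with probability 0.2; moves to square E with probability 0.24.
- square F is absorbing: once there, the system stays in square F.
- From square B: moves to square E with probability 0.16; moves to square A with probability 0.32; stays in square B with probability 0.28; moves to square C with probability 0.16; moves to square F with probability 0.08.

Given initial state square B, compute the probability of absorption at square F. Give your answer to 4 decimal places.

0.4847

Let h(s) be the probability of absorption at square F starting from transient state s. Then h(square F) = 1 and h(square C) = 0. By first-step analysis:
h(square E) = 0.12·0 + 0.28·h(square E) + 0.2·h(square A) + 0.16·1 + 0.24·h(square B)
h(square A) = 0.08·0 + 0.24·h(square E) + 0.08·h(square A) + 0.2·1 + 0.4·h(square B)
h(square B) = 0.16·0 + 0.16·h(square E) + 0.32·h(square A) + 0.08·1 + 0.28·h(square B)
Solving: h(square E) = 0.5420, h(square A) = 0.5695, h(square B) = 0.4847.
Starting from square B, the probability is 0.4847.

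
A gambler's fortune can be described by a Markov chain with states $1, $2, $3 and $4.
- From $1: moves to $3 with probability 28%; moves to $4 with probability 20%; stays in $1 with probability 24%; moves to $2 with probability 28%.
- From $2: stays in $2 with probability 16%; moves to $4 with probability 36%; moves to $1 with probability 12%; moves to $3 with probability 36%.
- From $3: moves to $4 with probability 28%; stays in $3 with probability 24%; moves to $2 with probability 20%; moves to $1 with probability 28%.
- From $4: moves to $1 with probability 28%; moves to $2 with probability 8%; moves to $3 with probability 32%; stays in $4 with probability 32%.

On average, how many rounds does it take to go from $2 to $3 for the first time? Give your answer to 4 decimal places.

3.0135

Let t(s) be the expected number of rounds to first reach $3 from state s, with t($3) = 0. Conditioning on the first round:
t($1) = 1 + 0.24·t($1) + 0.28·t($2) + 0.2·t($4)
t($2) = 1 + 0.12·t($1) + 0.16·t($2) + 0.36·t($4)
t($4) = 1 + 0.28·t($1) + 0.08·t($2) + 0.32·t($4)
Solving: t($1) = 3.2595, t($2) = 3.0135, t($4) = 3.1673.
Expected rounds from $2 to $3: 3.0135.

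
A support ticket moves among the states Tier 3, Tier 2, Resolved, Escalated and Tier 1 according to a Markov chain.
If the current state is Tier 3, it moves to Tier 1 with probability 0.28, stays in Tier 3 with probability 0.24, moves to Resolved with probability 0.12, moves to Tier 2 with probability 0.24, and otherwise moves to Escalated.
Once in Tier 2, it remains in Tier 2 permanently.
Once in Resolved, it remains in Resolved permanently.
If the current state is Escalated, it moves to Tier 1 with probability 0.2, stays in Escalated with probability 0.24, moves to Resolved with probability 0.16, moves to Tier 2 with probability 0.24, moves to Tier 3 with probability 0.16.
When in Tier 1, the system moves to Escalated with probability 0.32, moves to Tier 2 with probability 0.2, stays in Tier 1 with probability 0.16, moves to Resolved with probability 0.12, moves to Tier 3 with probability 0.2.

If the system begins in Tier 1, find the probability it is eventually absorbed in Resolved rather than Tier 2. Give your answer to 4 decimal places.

Let h(s) be the probability of absorption at Resolved starting from transient state s. Then h(Resolved) = 1 and h(Tier 2) = 0. By first-step analysis:
h(Tier 3) = 0.24·h(Tier 3) + 0.24·0 + 0.12·1 + 0.12·h(Escalated) + 0.28·h(Tier 1)
h(Escalated) = 0.16·h(Tier 3) + 0.24·0 + 0.16·1 + 0.24·h(Escalated) + 0.2·h(Tier 1)
h(Tier 1) = 0.2·h(Tier 3) + 0.2·0 + 0.12·1 + 0.32·h(Escalated) + 0.16·h(Tier 1)
Solving: h(Tier 3) = 0.3563, h(Escalated) = 0.3839, h(Tier 1) = 0.3740.
Starting from Tier 1, the probability is 0.3740.

0.3740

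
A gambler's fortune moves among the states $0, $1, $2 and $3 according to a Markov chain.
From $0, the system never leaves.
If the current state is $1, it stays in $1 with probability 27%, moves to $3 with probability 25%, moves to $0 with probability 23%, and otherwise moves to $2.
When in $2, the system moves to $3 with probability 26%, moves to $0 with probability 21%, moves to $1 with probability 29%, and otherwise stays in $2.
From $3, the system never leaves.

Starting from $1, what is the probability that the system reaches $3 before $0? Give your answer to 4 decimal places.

Let h(s) be the probability of absorption at $3 starting from transient state s. Then h($3) = 1 and h($0) = 0. By first-step analysis:
h($1) = 0.23·0 + 0.27·h($1) + 0.25·h($2) + 0.25·1
h($2) = 0.21·0 + 0.29·h($1) + 0.24·h($2) + 0.26·1
Solving: h($1) = 0.5287, h($2) = 0.5439.
Starting from $1, the probability is 0.5287.

0.5287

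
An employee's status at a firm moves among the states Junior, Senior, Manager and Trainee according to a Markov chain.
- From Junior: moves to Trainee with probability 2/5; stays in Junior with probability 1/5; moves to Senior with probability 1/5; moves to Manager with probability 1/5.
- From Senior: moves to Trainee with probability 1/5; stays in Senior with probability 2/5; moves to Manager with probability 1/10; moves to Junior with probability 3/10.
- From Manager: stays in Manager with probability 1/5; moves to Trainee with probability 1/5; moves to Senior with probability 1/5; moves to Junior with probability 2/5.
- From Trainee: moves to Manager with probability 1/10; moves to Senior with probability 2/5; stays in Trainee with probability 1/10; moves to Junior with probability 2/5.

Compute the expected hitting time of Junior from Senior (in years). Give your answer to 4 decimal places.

Let t(s) be the expected number of years to first reach Junior from state s, with t(Junior) = 0. Conditioning on the first year:
t(Senior) = 1 + 0.4·t(Senior) + 0.1·t(Manager) + 0.2·t(Trainee)
t(Manager) = 1 + 0.2·t(Senior) + 0.2·t(Manager) + 0.2·t(Trainee)
t(Trainee) = 1 + 0.4·t(Senior) + 0.1·t(Manager) + 0.1·t(Trainee)
Solving: t(Senior) = 3.0368, t(Manager) = 2.6994, t(Trainee) = 2.7607.
Expected years from Senior to Junior: 3.0368.

3.0368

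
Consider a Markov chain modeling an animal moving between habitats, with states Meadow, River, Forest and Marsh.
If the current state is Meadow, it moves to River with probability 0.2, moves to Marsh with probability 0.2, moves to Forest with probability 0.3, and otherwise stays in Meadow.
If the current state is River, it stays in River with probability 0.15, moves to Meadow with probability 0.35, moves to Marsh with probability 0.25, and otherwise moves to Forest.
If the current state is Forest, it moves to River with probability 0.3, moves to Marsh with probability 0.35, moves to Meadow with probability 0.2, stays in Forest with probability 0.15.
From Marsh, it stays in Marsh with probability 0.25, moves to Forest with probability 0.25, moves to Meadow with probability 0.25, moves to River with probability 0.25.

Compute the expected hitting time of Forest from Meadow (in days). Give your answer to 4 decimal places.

3.5856

Let t(s) be the expected number of days to first reach Forest from state s, with t(Forest) = 0. Conditioning on the first day:
t(Meadow) = 1 + 0.3·t(Meadow) + 0.2·t(River) + 0.2·t(Marsh)
t(River) = 1 + 0.35·t(Meadow) + 0.15·t(River) + 0.25·t(Marsh)
t(Marsh) = 1 + 0.25·t(Meadow) + 0.25·t(River) + 0.25·t(Marsh)
Solving: t(Meadow) = 3.5856, t(River) = 3.7658, t(Marsh) = 3.7838.
Expected days from Meadow to Forest: 3.5856.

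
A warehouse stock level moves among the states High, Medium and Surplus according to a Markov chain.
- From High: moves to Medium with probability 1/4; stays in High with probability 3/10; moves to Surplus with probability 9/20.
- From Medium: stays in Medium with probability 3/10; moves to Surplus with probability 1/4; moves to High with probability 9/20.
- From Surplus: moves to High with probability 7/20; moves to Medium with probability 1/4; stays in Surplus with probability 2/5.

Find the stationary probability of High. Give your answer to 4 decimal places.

Let the stationary distribution be π with π = πP and π_1 + π_2 + π_3 = 1.
π_1 = 0.3·π_1 + 0.45·π_2 + 0.35·π_3
π_2 = 0.25·π_1 + 0.3·π_2 + 0.25·π_3
Solving with the normalization constraint gives π = (0.3584, 0.2632, 0.3784).
So the stationary probability of High is 0.3584.

0.3584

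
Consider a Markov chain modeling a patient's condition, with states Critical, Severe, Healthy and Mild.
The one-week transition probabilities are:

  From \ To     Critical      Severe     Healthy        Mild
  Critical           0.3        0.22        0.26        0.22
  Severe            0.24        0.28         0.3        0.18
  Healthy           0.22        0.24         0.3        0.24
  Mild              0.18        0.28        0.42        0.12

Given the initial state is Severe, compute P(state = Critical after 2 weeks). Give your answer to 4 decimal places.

0.2376

Propagate the distribution vector 2 weeks from Severe.
After 0 weeks: (0.0000, 1.0000, 0.0000, 0.0000)
After 1 week: (0.2400, 0.2800, 0.3000, 0.1800)
After 2 weeks: (0.2376, 0.2536, 0.3120, 0.1968)
P(in Critical after 2 weeks) = 0.2376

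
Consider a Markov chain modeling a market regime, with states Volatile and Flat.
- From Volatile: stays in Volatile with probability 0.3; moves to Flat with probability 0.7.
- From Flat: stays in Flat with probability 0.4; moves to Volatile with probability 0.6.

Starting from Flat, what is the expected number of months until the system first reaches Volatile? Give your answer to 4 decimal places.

1.6667

Let t(s) be the expected number of months to first reach Volatile from state s, with t(Volatile) = 0. Conditioning on the first month:
t(Flat) = 1 + 0.4·t(Flat)
Solving: t(Flat) = 1.6667.
Expected months from Flat to Volatile: 1.6667.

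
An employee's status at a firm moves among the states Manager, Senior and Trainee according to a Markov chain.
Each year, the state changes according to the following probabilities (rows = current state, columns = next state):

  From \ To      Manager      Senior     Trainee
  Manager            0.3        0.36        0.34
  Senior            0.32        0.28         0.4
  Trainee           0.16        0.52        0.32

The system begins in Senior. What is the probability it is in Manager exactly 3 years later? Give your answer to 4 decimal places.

Propagate the distribution vector 3 years from Senior.
After 0 years: (0.0000, 1.0000, 0.0000)
After 1 year: (0.3200, 0.2800, 0.4000)
After 2 years: (0.2496, 0.4016, 0.3488)
After 3 years: (0.2592, 0.3837, 0.3571)
P(in Manager after 3 years) = 0.2592

0.2592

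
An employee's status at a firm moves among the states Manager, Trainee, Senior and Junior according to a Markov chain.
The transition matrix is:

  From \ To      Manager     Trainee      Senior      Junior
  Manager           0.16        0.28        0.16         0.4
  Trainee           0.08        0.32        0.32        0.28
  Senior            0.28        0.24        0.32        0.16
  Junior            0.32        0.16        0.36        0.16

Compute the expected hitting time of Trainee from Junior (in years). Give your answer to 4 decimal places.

Let t(s) be the expected number of years to first reach Trainee from state s, with t(Trainee) = 0. Conditioning on the first year:
t(Manager) = 1 + 0.16·t(Manager) + 0.16·t(Senior) + 0.4·t(Junior)
t(Senior) = 1 + 0.28·t(Manager) + 0.32·t(Senior) + 0.16·t(Junior)
t(Junior) = 1 + 0.32·t(Manager) + 0.36·t(Senior) + 0.16·t(Junior)
Solving: t(Manager) = 4.2193, t(Senior) = 4.2999, t(Junior) = 4.6406.
Expected years from Junior to Trainee: 4.6406.

4.6406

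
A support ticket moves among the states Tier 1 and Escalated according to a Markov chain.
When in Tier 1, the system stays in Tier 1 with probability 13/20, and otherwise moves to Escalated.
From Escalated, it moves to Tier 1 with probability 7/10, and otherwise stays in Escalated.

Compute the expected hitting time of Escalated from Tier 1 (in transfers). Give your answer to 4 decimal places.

2.8571

Let t(s) be the expected number of transfers to first reach Escalated from state s, with t(Escalated) = 0. Conditioning on the first transfer:
t(Tier 1) = 1 + 0.65·t(Tier 1)
Solving: t(Tier 1) = 2.8571.
Expected transfers from Tier 1 to Escalated: 2.8571.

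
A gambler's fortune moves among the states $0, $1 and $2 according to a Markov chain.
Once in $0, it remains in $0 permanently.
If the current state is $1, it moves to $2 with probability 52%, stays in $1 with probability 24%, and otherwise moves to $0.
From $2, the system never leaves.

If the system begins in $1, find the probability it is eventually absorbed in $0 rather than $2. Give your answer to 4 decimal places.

Let h(s) be the probability of absorption at $0 starting from transient state s. Then h($0) = 1 and h($2) = 0. By first-step analysis:
h($1) = 0.24·1 + 0.24·h($1) + 0.52·0
Solving: h($1) = 0.3158.
Starting from $1, the probability is 0.3158.

0.3158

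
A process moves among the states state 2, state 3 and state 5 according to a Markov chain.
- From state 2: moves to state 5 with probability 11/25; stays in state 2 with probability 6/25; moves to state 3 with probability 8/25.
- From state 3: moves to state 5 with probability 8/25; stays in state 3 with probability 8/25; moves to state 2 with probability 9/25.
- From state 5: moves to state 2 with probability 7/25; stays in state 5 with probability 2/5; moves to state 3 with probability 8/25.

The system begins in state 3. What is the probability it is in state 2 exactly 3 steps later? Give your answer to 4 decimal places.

0.2940

Propagate the distribution vector 3 steps from state 3.
After 0 steps: (0.0000, 1.0000, 0.0000)
After 1 step: (0.3600, 0.3200, 0.3200)
After 2 steps: (0.2912, 0.3200, 0.3888)
After 3 steps: (0.2940, 0.3200, 0.3860)
P(in state 2 after 3 steps) = 0.2940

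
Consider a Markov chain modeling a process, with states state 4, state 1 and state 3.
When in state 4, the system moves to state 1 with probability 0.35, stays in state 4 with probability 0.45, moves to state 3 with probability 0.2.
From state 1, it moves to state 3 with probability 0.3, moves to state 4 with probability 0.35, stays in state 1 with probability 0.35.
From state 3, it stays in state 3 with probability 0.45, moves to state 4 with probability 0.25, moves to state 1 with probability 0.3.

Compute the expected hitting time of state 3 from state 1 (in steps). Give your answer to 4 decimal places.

Let t(s) be the expected number of steps to first reach state 3 from state s, with t(state 3) = 0. Conditioning on the first step:
t(state 4) = 1 + 0.45·t(state 4) + 0.35·t(state 1)
t(state 1) = 1 + 0.35·t(state 4) + 0.35·t(state 1)
Solving: t(state 4) = 4.2553, t(state 1) = 3.8298.
Expected steps from state 1 to state 3: 3.8298.

3.8298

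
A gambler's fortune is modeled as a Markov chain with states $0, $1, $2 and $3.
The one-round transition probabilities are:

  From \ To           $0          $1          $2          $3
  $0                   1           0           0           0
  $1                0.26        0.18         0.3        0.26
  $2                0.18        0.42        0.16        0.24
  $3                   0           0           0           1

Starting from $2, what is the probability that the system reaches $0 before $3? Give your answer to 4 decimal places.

Let h(s) be the probability of absorption at $0 starting from transient state s. Then h($0) = 1 and h($3) = 0. By first-step analysis:
h($1) = 0.26·1 + 0.18·h($1) + 0.3·h($2) + 0.26·0
h($2) = 0.18·1 + 0.42·h($1) + 0.16·h($2) + 0.24·0
Solving: h($1) = 0.4840, h($2) = 0.4563.
Starting from $2, the probability is 0.4563.

0.4563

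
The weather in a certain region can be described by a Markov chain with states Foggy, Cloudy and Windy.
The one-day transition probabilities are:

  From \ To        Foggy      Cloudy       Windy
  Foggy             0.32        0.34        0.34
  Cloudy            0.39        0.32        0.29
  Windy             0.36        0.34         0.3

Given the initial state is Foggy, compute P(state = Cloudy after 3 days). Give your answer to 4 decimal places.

Propagate the distribution vector 3 days from Foggy.
After 0 days: (1.0000, 0.0000, 0.0000)
After 1 day: (0.3200, 0.3400, 0.3400)
After 2 days: (0.3574, 0.3332, 0.3094)
After 3 days: (0.3557, 0.3333, 0.3110)
P(in Cloudy after 3 days) = 0.3333

0.3333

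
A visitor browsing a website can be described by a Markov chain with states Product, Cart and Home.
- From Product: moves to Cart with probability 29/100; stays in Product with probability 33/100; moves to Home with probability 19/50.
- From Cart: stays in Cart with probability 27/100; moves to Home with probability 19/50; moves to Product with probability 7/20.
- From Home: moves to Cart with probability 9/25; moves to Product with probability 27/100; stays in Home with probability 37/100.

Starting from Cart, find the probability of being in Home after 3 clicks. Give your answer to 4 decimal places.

Propagate the distribution vector 3 clicks from Cart.
After 0 clicks: (0.0000, 1.0000, 0.0000)
After 1 click: (0.3500, 0.2700, 0.3800)
After 2 clicks: (0.3126, 0.3112, 0.3762)
After 3 clicks: (0.3137, 0.3101, 0.3762)
P(in Home after 3 clicks) = 0.3762

0.3762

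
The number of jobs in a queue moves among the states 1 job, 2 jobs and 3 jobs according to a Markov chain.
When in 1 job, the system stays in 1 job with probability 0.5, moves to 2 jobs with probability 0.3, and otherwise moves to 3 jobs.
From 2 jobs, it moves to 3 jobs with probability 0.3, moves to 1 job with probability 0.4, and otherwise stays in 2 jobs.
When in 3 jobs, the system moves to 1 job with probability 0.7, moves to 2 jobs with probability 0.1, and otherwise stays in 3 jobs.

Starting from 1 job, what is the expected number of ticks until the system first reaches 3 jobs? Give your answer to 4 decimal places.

4.3478

Let t(s) be the expected number of ticks to first reach 3 jobs from state s, with t(3 jobs) = 0. Conditioning on the first tick:
t(1 job) = 1 + 0.5·t(1 job) + 0.3·t(2 jobs)
t(2 jobs) = 1 + 0.4·t(1 job) + 0.3·t(2 jobs)
Solving: t(1 job) = 4.3478, t(2 jobs) = 3.9130.
Expected ticks from 1 job to 3 jobs: 4.3478.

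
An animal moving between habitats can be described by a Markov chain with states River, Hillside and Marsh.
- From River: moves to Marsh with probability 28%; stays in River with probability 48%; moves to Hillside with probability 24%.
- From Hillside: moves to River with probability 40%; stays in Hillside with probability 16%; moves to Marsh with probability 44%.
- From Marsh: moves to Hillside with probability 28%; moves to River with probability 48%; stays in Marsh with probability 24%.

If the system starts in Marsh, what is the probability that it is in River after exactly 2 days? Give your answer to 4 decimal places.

Sum over the intermediate state after 1 day:
P = P(Marsh→River)·P(River→River) + P(Marsh→Hillside)·P(Hillside→River) + P(Marsh→Marsh)·P(Marsh→River)
  = 0.48×0.48 + 0.28×0.4 + 0.24×0.48
  = 0.2304 + 0.1120 + 0.1152 = 0.4576

0.4576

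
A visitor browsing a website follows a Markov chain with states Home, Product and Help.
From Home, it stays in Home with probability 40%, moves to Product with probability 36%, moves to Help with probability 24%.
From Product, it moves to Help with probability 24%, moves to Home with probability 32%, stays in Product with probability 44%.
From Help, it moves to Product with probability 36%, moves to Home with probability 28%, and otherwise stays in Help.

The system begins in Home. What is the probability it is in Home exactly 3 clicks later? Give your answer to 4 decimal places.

Propagate the distribution vector 3 clicks from Home.
After 0 clicks: (1.0000, 0.0000, 0.0000)
After 1 click: (0.4000, 0.3600, 0.2400)
After 2 clicks: (0.3424, 0.3888, 0.2688)
After 3 clicks: (0.3366, 0.3911, 0.2723)
P(in Home after 3 clicks) = 0.3366

0.3366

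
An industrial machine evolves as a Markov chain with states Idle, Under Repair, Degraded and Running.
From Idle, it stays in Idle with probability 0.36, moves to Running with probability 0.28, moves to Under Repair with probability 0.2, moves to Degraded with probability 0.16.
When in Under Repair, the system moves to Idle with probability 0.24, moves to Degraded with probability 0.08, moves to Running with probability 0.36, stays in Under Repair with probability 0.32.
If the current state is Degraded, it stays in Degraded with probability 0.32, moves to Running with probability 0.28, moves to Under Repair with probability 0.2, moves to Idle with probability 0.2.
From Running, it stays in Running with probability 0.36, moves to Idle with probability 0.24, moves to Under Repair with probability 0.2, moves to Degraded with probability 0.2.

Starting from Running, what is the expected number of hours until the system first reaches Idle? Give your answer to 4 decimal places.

Let t(s) be the expected number of hours to first reach Idle from state s, with t(Idle) = 0. Conditioning on the first hour:
t(Under Repair) = 1 + 0.32·t(Under Repair) + 0.08·t(Degraded) + 0.36·t(Running)
t(Degraded) = 1 + 0.2·t(Under Repair) + 0.32·t(Degraded) + 0.28·t(Running)
t(Running) = 1 + 0.2·t(Under Repair) + 0.2·t(Degraded) + 0.36·t(Running)
Solving: t(Under Repair) = 4.2809, t(Degraded) = 4.5034, t(Running) = 4.3076.
Expected hours from Running to Idle: 4.3076.

4.3076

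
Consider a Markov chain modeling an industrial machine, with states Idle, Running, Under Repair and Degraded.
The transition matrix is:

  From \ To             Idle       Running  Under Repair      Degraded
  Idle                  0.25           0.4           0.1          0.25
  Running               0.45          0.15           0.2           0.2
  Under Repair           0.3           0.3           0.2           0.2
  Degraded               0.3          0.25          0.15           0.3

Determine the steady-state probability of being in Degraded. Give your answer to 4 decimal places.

Let the stationary distribution be π with π = πP and π_1 + π_2 + π_3 + π_4 = 1.
π_1 = 0.25·π_1 + 0.45·π_2 + 0.3·π_3 + 0.3·π_4
π_2 = 0.4·π_1 + 0.15·π_2 + 0.3·π_3 + 0.25·π_4
π_3 = 0.1·π_1 + 0.2·π_2 + 0.2·π_3 + 0.15·π_4
Solving with the normalization constraint gives π = (0.3255, 0.2787, 0.1554, 0.2403).
So the stationary probability of Degraded is 0.2403.

0.2403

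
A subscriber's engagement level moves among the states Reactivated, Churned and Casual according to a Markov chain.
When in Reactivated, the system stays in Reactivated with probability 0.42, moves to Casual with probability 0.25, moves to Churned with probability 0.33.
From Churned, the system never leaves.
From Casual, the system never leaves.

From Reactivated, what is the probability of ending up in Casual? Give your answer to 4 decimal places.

Let h(s) be the probability of absorption at Casual starting from transient state s. Then h(Casual) = 1 and h(Churned) = 0. By first-step analysis:
h(Reactivated) = 0.42·h(Reactivated) + 0.33·0 + 0.25·1
Solving: h(Reactivated) = 0.4310.
Starting from Reactivated, the probability is 0.4310.

0.4310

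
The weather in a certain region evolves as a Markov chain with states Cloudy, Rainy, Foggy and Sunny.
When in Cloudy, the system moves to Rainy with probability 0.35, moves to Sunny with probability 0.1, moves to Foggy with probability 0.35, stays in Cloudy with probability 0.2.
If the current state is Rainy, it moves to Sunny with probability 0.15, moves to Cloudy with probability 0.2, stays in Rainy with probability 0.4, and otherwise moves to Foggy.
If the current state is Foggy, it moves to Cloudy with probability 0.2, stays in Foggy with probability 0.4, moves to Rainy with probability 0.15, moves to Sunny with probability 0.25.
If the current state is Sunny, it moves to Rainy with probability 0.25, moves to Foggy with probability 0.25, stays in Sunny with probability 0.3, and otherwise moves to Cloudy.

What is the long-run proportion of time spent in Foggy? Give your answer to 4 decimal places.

Let the stationary distribution be π with π = πP and π_1 + π_2 + π_3 + π_4 = 1.
π_1 = 0.2·π_1 + 0.2·π_2 + 0.2·π_3 + 0.2·π_4
π_2 = 0.35·π_1 + 0.4·π_2 + 0.15·π_3 + 0.25·π_4
π_3 = 0.35·π_1 + 0.25·π_2 + 0.4·π_3 + 0.25·π_4
Solving with the normalization constraint gives π = (0.2000, 0.2803, 0.3176, 0.2021).
So the stationary probability of Foggy is 0.3176.

0.3176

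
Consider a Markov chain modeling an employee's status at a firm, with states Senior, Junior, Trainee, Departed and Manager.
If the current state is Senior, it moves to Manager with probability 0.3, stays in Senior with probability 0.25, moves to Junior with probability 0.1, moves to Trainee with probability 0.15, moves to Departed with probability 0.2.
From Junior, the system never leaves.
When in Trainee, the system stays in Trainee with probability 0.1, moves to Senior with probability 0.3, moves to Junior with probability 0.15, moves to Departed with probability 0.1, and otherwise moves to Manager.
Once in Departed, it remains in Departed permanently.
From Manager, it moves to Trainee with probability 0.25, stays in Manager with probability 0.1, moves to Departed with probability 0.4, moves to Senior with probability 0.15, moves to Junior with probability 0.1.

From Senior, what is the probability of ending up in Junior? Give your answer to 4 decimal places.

0.3159

Let h(s) be the probability of absorption at Junior starting from transient state s. Then h(Junior) = 1 and h(Departed) = 0. By first-step analysis:
h(Senior) = 0.25·h(Senior) + 0.1·1 + 0.15·h(Trainee) + 0.2·0 + 0.3·h(Manager)
h(Trainee) = 0.3·h(Senior) + 0.15·1 + 0.1·h(Trainee) + 0.1·0 + 0.35·h(Manager)
h(Manager) = 0.15·h(Senior) + 0.1·1 + 0.25·h(Trainee) + 0.4·0 + 0.1·h(Manager)
Solving: h(Senior) = 0.3159, h(Trainee) = 0.3763, h(Manager) = 0.2683.
Starting from Senior, the probability is 0.3159.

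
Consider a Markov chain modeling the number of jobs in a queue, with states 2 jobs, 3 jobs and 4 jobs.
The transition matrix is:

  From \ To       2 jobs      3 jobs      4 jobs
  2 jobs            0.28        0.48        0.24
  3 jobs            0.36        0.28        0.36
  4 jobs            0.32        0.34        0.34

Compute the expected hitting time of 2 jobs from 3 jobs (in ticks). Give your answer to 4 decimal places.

Let t(s) be the expected number of ticks to first reach 2 jobs from state s, with t(2 jobs) = 0. Conditioning on the first tick:
t(3 jobs) = 1 + 0.28·t(3 jobs) + 0.36·t(4 jobs)
t(4 jobs) = 1 + 0.34·t(3 jobs) + 0.34·t(4 jobs)
Solving: t(3 jobs) = 2.8912, t(4 jobs) = 3.0045.
Expected ticks from 3 jobs to 2 jobs: 2.8912.

2.8912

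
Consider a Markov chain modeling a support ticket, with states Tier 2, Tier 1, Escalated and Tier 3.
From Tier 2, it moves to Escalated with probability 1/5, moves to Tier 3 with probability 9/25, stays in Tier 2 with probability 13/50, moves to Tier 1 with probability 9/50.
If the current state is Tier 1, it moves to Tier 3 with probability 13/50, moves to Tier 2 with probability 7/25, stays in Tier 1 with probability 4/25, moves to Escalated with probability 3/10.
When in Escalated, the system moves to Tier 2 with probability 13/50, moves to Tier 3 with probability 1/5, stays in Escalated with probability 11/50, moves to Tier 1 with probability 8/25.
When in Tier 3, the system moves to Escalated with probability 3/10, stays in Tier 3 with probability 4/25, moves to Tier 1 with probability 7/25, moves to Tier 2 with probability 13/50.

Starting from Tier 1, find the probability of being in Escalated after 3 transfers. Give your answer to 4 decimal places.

Propagate the distribution vector 3 transfers from Tier 1.
After 0 transfers: (0.0000, 1.0000, 0.0000, 0.0000)
After 1 transfer: (0.2800, 0.1600, 0.3000, 0.2600)
After 2 transfers: (0.2632, 0.2448, 0.2480, 0.2440)
After 3 transfers: (0.2649, 0.2342, 0.2538, 0.2470)
P(in Escalated after 3 transfers) = 0.2538

0.2538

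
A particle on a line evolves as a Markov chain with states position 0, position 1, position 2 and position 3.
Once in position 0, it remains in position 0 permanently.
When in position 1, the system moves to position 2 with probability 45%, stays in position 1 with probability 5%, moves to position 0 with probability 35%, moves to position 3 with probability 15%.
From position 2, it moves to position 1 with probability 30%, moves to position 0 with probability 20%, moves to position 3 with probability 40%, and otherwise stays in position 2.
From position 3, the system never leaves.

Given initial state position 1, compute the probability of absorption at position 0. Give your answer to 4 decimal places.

0.5625

Let h(s) be the probability of absorption at position 0 starting from transient state s. Then h(position 0) = 1 and h(position 3) = 0. By first-step analysis:
h(position 1) = 0.35·1 + 0.05·h(position 1) + 0.45·h(position 2) + 0.15·0
h(position 2) = 0.2·1 + 0.3·h(position 1) + 0.1·h(position 2) + 0.4·0
Solving: h(position 1) = 0.5625, h(position 2) = 0.4097.
Starting from position 1, the probability is 0.5625.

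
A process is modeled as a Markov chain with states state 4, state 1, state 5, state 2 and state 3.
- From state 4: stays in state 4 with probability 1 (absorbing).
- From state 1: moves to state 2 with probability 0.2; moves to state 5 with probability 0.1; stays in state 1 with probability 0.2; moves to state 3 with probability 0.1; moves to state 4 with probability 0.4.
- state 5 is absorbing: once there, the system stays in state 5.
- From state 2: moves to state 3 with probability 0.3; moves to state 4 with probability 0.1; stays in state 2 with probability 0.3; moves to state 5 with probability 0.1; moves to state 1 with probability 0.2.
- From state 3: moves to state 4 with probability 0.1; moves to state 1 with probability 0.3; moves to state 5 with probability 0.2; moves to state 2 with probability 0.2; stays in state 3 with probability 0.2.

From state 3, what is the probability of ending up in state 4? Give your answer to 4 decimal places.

0.5354

Let h(s) be the probability of absorption at state 4 starting from transient state s. Then h(state 4) = 1 and h(state 5) = 0. By first-step analysis:
h(state 1) = 0.4·1 + 0.2·h(state 1) + 0.1·0 + 0.2·h(state 2) + 0.1·h(state 3)
h(state 2) = 0.1·1 + 0.2·h(state 1) + 0.1·0 + 0.3·h(state 2) + 0.3·h(state 3)
h(state 3) = 0.1·1 + 0.3·h(state 1) + 0.2·0 + 0.2·h(state 2) + 0.2·h(state 3)
Solving: h(state 1) = 0.7108, h(state 2) = 0.5754, h(state 3) = 0.5354.
Starting from state 3, the probability is 0.5354.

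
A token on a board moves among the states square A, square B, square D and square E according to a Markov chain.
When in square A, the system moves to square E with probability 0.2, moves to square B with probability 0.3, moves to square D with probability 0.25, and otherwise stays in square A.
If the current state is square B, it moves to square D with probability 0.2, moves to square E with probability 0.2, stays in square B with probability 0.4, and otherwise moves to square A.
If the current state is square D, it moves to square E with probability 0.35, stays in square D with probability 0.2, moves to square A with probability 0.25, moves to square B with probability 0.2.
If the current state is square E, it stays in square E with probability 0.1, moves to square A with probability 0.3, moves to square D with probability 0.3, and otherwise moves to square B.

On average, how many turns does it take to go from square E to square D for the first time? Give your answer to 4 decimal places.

Let t(s) be the expected number of turns to first reach square D from state s, with t(square D) = 0. Conditioning on the first turn:
t(square A) = 1 + 0.25·t(square A) + 0.3·t(square B) + 0.2·t(square E)
t(square B) = 1 + 0.2·t(square A) + 0.4·t(square B) + 0.2·t(square E)
t(square E) = 1 + 0.3·t(square A) + 0.3·t(square B) + 0.1·t(square E)
Solving: t(square A) = 4.1250, t(square B) = 4.3542, t(square E) = 3.9375.
Expected turns from square E to square D: 3.9375.

3.9375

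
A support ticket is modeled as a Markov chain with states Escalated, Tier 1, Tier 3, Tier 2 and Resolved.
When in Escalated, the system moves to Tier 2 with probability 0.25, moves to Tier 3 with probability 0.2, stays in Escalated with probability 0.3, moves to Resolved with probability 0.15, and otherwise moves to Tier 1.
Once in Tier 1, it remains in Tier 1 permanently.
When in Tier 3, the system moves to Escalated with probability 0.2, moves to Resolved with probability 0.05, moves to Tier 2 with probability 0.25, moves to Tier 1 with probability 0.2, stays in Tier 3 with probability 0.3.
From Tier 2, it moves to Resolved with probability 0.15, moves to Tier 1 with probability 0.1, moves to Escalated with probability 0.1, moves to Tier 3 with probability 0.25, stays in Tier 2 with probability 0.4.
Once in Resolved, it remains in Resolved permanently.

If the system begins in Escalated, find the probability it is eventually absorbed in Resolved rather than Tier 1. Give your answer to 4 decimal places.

0.5046

Let h(s) be the probability of absorption at Resolved starting from transient state s. Then h(Resolved) = 1 and h(Tier 1) = 0. By first-step analysis:
h(Escalated) = 0.3·h(Escalated) + 0.1·0 + 0.2·h(Tier 3) + 0.25·h(Tier 2) + 0.15·1
h(Tier 3) = 0.2·h(Escalated) + 0.2·0 + 0.3·h(Tier 3) + 0.25·h(Tier 2) + 0.05·1
h(Tier 2) = 0.1·h(Escalated) + 0.1·0 + 0.25·h(Tier 3) + 0.4·h(Tier 2) + 0.15·1
Solving: h(Escalated) = 0.5046, h(Tier 3) = 0.3935, h(Tier 2) = 0.4980.
Starting from Escalated, the probability is 0.5046.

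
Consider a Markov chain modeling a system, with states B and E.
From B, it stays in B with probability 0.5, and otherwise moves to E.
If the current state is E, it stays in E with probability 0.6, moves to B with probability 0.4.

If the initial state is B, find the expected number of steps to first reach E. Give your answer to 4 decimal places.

2.0000

Let t(s) be the expected number of steps to first reach E from state s, with t(E) = 0. Conditioning on the first step:
t(B) = 1 + 0.5·t(B)
Solving: t(B) = 2.0000.
Expected steps from B to E: 2.0000.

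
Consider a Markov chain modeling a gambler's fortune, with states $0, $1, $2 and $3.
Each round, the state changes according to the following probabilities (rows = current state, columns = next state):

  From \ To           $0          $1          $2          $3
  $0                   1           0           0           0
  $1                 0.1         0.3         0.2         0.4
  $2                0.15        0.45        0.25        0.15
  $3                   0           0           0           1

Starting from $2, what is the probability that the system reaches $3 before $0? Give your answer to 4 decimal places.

0.6552

Let h(s) be the probability of absorption at $3 starting from transient state s. Then h($3) = 1 and h($0) = 0. By first-step analysis:
h($1) = 0.1·0 + 0.3·h($1) + 0.2·h($2) + 0.4·1
h($2) = 0.15·0 + 0.45·h($1) + 0.25·h($2) + 0.15·1
Solving: h($1) = 0.7586, h($2) = 0.6552.
Starting from $2, the probability is 0.6552.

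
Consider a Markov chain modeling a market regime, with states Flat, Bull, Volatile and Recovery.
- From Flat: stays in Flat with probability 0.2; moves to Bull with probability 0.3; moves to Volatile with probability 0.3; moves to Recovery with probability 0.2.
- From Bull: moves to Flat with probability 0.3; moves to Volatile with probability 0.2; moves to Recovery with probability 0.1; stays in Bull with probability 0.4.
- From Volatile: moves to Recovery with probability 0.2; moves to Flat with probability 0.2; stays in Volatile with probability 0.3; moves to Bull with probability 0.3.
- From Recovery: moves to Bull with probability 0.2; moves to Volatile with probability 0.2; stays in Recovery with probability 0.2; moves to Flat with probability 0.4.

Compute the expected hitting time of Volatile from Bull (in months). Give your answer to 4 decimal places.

Let t(s) be the expected number of months to first reach Volatile from state s, with t(Volatile) = 0. Conditioning on the first month:
t(Flat) = 1 + 0.2·t(Flat) + 0.3·t(Bull) + 0.2·t(Recovery)
t(Bull) = 1 + 0.3·t(Flat) + 0.4·t(Bull) + 0.1·t(Recovery)
t(Recovery) = 1 + 0.4·t(Flat) + 0.2·t(Bull) + 0.2·t(Recovery)
Solving: t(Flat) = 3.9732, t(Bull) = 4.3750, t(Recovery) = 4.3304.
Expected months from Bull to Volatile: 4.3750.

4.3750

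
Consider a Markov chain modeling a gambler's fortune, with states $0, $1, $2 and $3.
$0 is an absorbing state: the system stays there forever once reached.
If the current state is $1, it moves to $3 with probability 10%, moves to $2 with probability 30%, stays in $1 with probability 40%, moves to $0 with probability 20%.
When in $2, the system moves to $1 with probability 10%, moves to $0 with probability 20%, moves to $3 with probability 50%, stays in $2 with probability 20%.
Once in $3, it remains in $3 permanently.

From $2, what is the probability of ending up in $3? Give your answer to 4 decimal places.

Let h(s) be the probability of absorption at $3 starting from transient state s. Then h($3) = 1 and h($0) = 0. By first-step analysis:
h($1) = 0.2·0 + 0.4·h($1) + 0.3·h($2) + 0.1·1
h($2) = 0.2·0 + 0.1·h($1) + 0.2·h($2) + 0.5·1
Solving: h($1) = 0.5111, h($2) = 0.6889.
Starting from $2, the probability is 0.6889.

0.6889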